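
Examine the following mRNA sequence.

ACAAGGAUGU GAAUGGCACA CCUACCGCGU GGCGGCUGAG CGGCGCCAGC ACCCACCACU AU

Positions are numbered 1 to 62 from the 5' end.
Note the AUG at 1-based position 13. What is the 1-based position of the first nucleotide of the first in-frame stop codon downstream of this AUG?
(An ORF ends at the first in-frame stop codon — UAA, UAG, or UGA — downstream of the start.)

Codons from position 13: AUG (13–15), GCA (16–18), CAC (19–21), CUA (22–24), CCG (25–27), CGU (28–30), GGC (31–33), GGC (34–36), UGA (37–39).
UGA is a stop codon; it begins at position 37.

37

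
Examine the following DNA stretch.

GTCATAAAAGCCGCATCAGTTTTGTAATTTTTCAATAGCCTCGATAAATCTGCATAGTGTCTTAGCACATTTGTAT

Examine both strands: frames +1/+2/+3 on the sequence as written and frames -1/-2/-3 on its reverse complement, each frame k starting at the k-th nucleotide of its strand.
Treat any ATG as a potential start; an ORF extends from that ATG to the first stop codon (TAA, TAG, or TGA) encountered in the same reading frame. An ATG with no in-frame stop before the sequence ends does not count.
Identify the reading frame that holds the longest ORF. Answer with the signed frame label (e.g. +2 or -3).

-1

Reverse complement (5'→3'): ATACAAATGTGCTAAGACACTATGCAGATTTATCGAGGCTATTGAAAAATTACAAAACTGATGCGGCTTTTATGAC
Frame +1: GTC ATA AAA GCC GCA TCA GTT TTG TAA TTT TTC AAT AGC CTC GAT AAA TCT GCA TAG TGT CTT AGC ACA TTT GTA — no ATG→stop ORF.
Frame +2: TCA TAA AAG CCG CAT CAG TTT TGT AAT TTT TCA ATA GCC TCG ATA AAT CTG CAT AGT GTC TTA GCA CAT TTG TAT — no ATG→stop ORF.
Frame +3: CAT AAA AGC CGC ATC AGT TTT GTA ATT TTT CAA TAG CCT CGA TAA ATC TGC ATA GTG TCT TAG CAC ATT TGT — no ATG→stop ORF.
Frame -1: ATA CAA ATG TGC TAA GAC ACT ATG CAG ATT TAT CGA GGC TAT TGA AAA ATT ACA AAA CTG ATG CGG CTT TTA TGA — ATG at 7, stop TAA at 13 → 9 nt; ATG at 22, stop TGA at 43 → 24 nt; ATG at 61, stop TGA at 73 → 15 nt.
Frame -2: TAC AAA TGT GCT AAG ACA CTA TGC AGA TTT ATC GAG GCT ATT GAA AAA TTA CAA AAC TGA TGC GGC TTT TAT GAC — no ATG→stop ORF.
Frame -3: ACA AAT GTG CTA AGA CAC TAT GCA GAT TTA TCG AGG CTA TTG AAA AAT TAC AAA ACT GAT GCG GCT TTT ATG — no ATG→stop ORF.
Longest ORF is 24 nt in frame -1 (positions 22–45).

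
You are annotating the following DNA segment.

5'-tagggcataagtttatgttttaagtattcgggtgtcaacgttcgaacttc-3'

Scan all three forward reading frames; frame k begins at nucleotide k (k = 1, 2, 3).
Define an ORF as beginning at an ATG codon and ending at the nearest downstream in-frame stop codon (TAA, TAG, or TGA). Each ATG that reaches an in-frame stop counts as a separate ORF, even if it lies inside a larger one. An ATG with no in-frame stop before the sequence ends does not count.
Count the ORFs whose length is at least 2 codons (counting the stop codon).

1

Frame 1: TAG GGC ATA AGT TTA TGT TTT AAG TAT TCG GGT GTC AAC GTT CGA ACT — no ATG→stop ORF.
Frame 2: AGG GCA TAA GTT TAT GTT TTA AGT ATT CGG GTG TCA ACG TTC GAA CTT — no ATG→stop ORF.
Frame 3: GGG CAT AAG TTT ATG TTT TAA GTA TTC GGG TGT CAA CGT TCG AAC TTC — ATG at 15, stop TAA at 21 → 9 nt.
ORFs ≥ 2 codons: frame 3 15–23 (3 codons). Count = 1.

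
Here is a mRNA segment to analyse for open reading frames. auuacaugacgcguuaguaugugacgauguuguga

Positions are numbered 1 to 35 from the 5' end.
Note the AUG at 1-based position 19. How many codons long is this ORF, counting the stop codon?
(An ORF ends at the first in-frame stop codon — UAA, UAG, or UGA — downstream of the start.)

Codons from position 19: AUG (19–21), UGA (22–24).
UGA is the first in-frame stop; that's 2 codons including the stop.

2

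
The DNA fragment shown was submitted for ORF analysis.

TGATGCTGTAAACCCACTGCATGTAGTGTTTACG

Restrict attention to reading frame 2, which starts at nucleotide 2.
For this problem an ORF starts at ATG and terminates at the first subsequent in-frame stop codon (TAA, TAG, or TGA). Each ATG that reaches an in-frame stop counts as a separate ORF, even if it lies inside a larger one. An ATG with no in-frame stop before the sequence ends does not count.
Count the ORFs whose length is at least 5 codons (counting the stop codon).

0

Frame 2: GAT GCT GTA AAC CCA CTG CAT GTA GTG TTT ACG — no ATG→stop ORF.
No ORF reaches 5 codons. Count = 0.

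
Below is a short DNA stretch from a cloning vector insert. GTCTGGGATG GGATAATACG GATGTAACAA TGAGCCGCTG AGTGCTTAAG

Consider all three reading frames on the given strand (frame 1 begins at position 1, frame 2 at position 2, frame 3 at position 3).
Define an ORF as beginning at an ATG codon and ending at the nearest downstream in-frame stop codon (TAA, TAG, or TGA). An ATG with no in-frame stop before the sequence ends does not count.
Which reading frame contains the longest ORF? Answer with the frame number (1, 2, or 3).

3

Frame 1: GTC TGG GAT GGG ATA ATA CGG ATG TAA CAA TGA GCC GCT GAG TGC TTA — ATG at 22, stop TAA at 25 → 6 nt.
Frame 2: TCT GGG ATG GGA TAA TAC GGA TGT AAC AAT GAG CCG CTG AGT GCT TAA — ATG at 8, stop TAA at 14 → 9 nt.
Frame 3: CTG GGA TGG GAT AAT ACG GAT GTA ACA ATG AGC CGC TGA GTG CTT AAG — ATG at 30, stop TGA at 39 → 12 nt.
Longest ORF is 12 nt in frame 3 (positions 30–41).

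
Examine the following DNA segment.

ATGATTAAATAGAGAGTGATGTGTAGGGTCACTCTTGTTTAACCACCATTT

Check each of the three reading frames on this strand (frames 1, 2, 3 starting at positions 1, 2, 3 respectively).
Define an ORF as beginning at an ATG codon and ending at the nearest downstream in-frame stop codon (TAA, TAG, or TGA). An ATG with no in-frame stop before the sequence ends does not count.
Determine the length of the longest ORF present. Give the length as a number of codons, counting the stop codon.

8

Frame 1: ATG ATT AAA TAG AGA GTG ATG TGT AGG GTC ACT CTT GTT TAA CCA CCA TTT — ATG at 1, stop TAG at 10 → 12 nt; ATG at 19, stop TAA at 40 → 24 nt.
Frame 2: TGA TTA AAT AGA GAG TGA TGT GTA GGG TCA CTC TTG TTT AAC CAC CAT — no ATG→stop ORF.
Frame 3: GAT TAA ATA GAG AGT GAT GTG TAG GGT CAC TCT TGT TTA ACC ACC ATT — no ATG→stop ORF.
Longest: frame 1, positions 19–42, 24 nt = 8 codons = 7 aa. → 8 codons.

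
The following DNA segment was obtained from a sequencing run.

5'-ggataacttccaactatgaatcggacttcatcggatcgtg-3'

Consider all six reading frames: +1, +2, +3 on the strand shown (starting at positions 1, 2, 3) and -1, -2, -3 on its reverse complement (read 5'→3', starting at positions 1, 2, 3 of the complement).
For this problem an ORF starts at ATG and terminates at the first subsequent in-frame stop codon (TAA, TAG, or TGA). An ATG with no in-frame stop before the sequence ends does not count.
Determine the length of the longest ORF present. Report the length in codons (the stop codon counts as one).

Reverse complement (5'→3'): CACGATCCGATGAAGTCCGATTCATAGTTGGAAGTTATCC
Frame +1: GGA TAA CTT CCA ACT ATG AAT CGG ACT TCA TCG GAT CGT — no ATG→stop ORF.
Frame +2: GAT AAC TTC CAA CTA TGA ATC GGA CTT CAT CGG ATC GTG — no ATG→stop ORF.
Frame +3: ATA ACT TCC AAC TAT GAA TCG GAC TTC ATC GGA TCG — no ATG→stop ORF.
Frame -1: CAC GAT CCG ATG AAG TCC GAT TCA TAG TTG GAA GTT ATC — ATG at 10, stop TAG at 25 → 18 nt.
Frame -2: ACG ATC CGA TGA AGT CCG ATT CAT AGT TGG AAG TTA TCC — no ATG→stop ORF.
Frame -3: CGA TCC GAT GAA GTC CGA TTC ATA GTT GGA AGT TAT — no ATG→stop ORF.
Longest: frame -1, positions 10–27, 18 nt = 6 codons = 5 aa. → 6 codons.

6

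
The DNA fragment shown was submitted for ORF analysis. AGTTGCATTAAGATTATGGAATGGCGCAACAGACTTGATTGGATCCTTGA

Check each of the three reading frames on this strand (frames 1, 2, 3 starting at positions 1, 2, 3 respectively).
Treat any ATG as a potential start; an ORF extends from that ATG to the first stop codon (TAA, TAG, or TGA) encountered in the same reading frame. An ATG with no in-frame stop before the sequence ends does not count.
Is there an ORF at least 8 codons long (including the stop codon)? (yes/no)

no

Frame 1: AGT TGC ATT AAG ATT ATG GAA TGG CGC AAC AGA CTT GAT TGG ATC CTT — no ATG→stop ORF.
Frame 2: GTT GCA TTA AGA TTA TGG AAT GGC GCA ACA GAC TTG ATT GGA TCC TTG — no ATG→stop ORF.
Frame 3: TTG CAT TAA GAT TAT GGA ATG GCG CAA CAG ACT TGA TTG GAT CCT TGA — ATG at 21, stop TGA at 36 → 18 nt.
Largest ORF found is 6 codons < 8, so no.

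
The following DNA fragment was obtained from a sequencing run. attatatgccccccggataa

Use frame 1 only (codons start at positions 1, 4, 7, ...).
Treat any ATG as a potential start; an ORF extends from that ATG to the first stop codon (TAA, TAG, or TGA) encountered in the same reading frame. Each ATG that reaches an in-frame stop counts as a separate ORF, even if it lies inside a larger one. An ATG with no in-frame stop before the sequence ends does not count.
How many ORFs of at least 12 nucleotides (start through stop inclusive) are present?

Frame 1: ATT ATA TGC CCC CCG GAT — no ATG→stop ORF.
No ORF reaches 12 nucleotides. Count = 0.

0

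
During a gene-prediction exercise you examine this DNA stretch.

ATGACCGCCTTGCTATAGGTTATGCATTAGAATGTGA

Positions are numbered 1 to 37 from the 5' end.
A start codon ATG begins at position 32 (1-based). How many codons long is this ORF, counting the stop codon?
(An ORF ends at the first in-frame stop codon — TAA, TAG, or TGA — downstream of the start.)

2

Codons from position 32: ATG (32–34), TGA (35–37).
TGA is the first in-frame stop; that's 2 codons including the stop.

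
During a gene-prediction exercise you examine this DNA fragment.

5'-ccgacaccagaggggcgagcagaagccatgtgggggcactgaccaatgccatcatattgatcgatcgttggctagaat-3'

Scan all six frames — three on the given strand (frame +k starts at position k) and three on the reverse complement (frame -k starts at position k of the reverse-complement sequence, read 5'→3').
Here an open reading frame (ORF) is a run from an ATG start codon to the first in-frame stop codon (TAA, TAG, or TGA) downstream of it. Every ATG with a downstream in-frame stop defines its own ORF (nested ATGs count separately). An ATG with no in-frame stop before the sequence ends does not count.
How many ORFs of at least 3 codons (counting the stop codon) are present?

2

Reverse complement (5'→3'): ATTCTAGCCAACGATCGATCAATATGATGGCATTGGTCAGTGCCCCCACATGGCTTCTGCTCGCCCCTCTGGTGTCGG
Frame +1: CCG ACA CCA GAG GGG CGA GCA GAA GCC ATG TGG GGG CAC TGA CCA ATG CCA TCA TAT TGA TCG ATC GTT GGC TAG AAT — ATG at 28, stop TGA at 40 → 15 nt; ATG at 46, stop TGA at 58 → 15 nt.
Frame +2: CGA CAC CAG AGG GGC GAG CAG AAG CCA TGT GGG GGC ACT GAC CAA TGC CAT CAT ATT GAT CGA TCG TTG GCT AGA — no ATG→stop ORF.
Frame +3: GAC ACC AGA GGG GCG AGC AGA AGC CAT GTG GGG GCA CTG ACC AAT GCC ATC ATA TTG ATC GAT CGT TGG CTA GAA — no ATG→stop ORF.
Frame -1: ATT CTA GCC AAC GAT CGA TCA ATA TGA TGG CAT TGG TCA GTG CCC CCA CAT GGC TTC TGC TCG CCC CTC TGG TGT CGG — no ATG→stop ORF.
Frame -2: TTC TAG CCA ACG ATC GAT CAA TAT GAT GGC ATT GGT CAG TGC CCC CAC ATG GCT TCT GCT CGC CCC TCT GGT GTC — no ATG→stop ORF.
Frame -3: TCT AGC CAA CGA TCG ATC AAT ATG ATG GCA TTG GTC AGT GCC CCC ACA TGG CTT CTG CTC GCC CCT CTG GTG TCG — no ATG→stop ORF.
ORFs ≥ 3 codons: frame +1 28–42 (5 codons), frame +1 46–60 (5 codons). Count = 2.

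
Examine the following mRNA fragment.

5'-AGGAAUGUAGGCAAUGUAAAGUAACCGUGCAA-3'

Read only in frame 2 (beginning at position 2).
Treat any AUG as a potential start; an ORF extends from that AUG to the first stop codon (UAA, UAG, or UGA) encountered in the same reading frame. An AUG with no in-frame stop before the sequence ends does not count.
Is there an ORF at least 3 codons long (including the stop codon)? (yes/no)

Frame 2: GGA AUG UAG GCA AUG UAA AGU AAC CGU GCA — AUG at 5, stop UAG at 8 → 6 nt; AUG at 14, stop UAA at 17 → 6 nt.
Largest ORF found is 2 codons < 3, so no.

no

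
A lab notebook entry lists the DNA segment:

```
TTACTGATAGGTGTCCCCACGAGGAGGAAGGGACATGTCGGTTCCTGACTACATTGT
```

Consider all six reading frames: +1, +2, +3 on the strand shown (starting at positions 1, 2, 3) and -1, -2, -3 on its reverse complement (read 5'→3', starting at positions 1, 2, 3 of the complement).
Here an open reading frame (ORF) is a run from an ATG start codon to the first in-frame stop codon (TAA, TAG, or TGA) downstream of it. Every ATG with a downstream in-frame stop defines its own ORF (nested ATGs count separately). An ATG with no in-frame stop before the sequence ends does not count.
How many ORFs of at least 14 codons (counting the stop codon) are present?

0

Reverse complement (5'→3'): ACAATGTAGTCAGGAACCGACATGTCCCTTCCTCCTCGTGGGGACACCTATCAGTAA
Frame +1: TTA CTG ATA GGT GTC CCC ACG AGG AGG AAG GGA CAT GTC GGT TCC TGA CTA CAT TGT — no ATG→stop ORF.
Frame +2: TAC TGA TAG GTG TCC CCA CGA GGA GGA AGG GAC ATG TCG GTT CCT GAC TAC ATT — no ATG→stop ORF.
Frame +3: ACT GAT AGG TGT CCC CAC GAG GAG GAA GGG ACA TGT CGG TTC CTG ACT ACA TTG — no ATG→stop ORF.
Frame -1: ACA ATG TAG TCA GGA ACC GAC ATG TCC CTT CCT CCT CGT GGG GAC ACC TAT CAG TAA — ATG at 4, stop TAG at 7 → 6 nt; ATG at 22, stop TAA at 55 → 36 nt.
Frame -2: CAA TGT AGT CAG GAA CCG ACA TGT CCC TTC CTC CTC GTG GGG ACA CCT ATC AGT — no ATG→stop ORF.
Frame -3: AAT GTA GTC AGG AAC CGA CAT GTC CCT TCC TCC TCG TGG GGA CAC CTA TCA GTA — no ATG→stop ORF.
No ORF reaches 14 codons. Count = 0.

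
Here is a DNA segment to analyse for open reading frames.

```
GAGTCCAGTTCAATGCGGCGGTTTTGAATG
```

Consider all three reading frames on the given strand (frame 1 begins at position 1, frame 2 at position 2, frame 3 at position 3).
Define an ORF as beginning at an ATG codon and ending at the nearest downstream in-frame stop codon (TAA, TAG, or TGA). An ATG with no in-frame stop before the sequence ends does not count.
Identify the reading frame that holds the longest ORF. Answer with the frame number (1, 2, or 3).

Frame 1: GAG TCC AGT TCA ATG CGG CGG TTT TGA ATG — ATG at 13, stop TGA at 25 → 15 nt.
Frame 2: AGT CCA GTT CAA TGC GGC GGT TTT GAA — no ATG→stop ORF.
Frame 3: GTC CAG TTC AAT GCG GCG GTT TTG AAT — no ATG→stop ORF.
Longest ORF is 15 nt in frame 1 (positions 13–27).

1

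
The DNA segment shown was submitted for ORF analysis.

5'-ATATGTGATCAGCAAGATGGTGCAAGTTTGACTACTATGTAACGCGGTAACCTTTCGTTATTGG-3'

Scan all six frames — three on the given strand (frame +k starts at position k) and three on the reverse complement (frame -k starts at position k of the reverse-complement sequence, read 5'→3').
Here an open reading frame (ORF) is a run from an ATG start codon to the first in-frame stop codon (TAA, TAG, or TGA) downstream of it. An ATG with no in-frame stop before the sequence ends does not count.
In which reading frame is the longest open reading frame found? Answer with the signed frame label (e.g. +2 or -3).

Reverse complement (5'→3'): CCAATAACGAAAGGTTACCGCGTTACATAGTAGTCAAACTTGCACCATCTTGCTGATCACATAT
Frame +1: ATA TGT GAT CAG CAA GAT GGT GCA AGT TTG ACT ACT ATG TAA CGC GGT AAC CTT TCG TTA TTG — ATG at 37, stop TAA at 40 → 6 nt.
Frame +2: TAT GTG ATC AGC AAG ATG GTG CAA GTT TGA CTA CTA TGT AAC GCG GTA ACC TTT CGT TAT TGG — ATG at 17, stop TGA at 29 → 15 nt.
Frame +3: ATG TGA TCA GCA AGA TGG TGC AAG TTT GAC TAC TAT GTA ACG CGG TAA CCT TTC GTT ATT — ATG at 3, stop TGA at 6 → 6 nt.
Frame -1: CCA ATA ACG AAA GGT TAC CGC GTT ACA TAG TAG TCA AAC TTG CAC CAT CTT GCT GAT CAC ATA — no ATG→stop ORF.
Frame -2: CAA TAA CGA AAG GTT ACC GCG TTA CAT AGT AGT CAA ACT TGC ACC ATC TTG CTG ATC ACA TAT — no ATG→stop ORF.
Frame -3: AAT AAC GAA AGG TTA CCG CGT TAC ATA GTA GTC AAA CTT GCA CCA TCT TGC TGA TCA CAT — no ATG→stop ORF.
Longest ORF is 15 nt in frame +2 (positions 17–31).

+2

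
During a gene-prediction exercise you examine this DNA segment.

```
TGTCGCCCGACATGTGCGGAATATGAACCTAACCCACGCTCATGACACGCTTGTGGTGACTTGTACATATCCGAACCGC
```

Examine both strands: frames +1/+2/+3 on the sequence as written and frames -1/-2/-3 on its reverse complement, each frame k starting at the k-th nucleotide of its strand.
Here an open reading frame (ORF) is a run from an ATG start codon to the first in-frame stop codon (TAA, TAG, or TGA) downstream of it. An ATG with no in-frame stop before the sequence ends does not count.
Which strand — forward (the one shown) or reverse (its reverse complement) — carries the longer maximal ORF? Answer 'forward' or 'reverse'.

forward

Reverse complement (5'→3'): GCGGTTCGGATATGTACAAGTCACCACAAGCGTGTCATGAGCGTGGGTTAGGTTCATATTCCGCACATGTCGGGCGACA
Frame +1: TGT CGC CCG ACA TGT GCG GAA TAT GAA CCT AAC CCA CGC TCA TGA CAC GCT TGT GGT GAC TTG TAC ATA TCC GAA CCG — no ATG→stop ORF.
Frame +2: GTC GCC CGA CAT GTG CGG AAT ATG AAC CTA ACC CAC GCT CAT GAC ACG CTT GTG GTG ACT TGT ACA TAT CCG AAC CGC — no ATG→stop ORF.
Frame +3: TCG CCC GAC ATG TGC GGA ATA TGA ACC TAA CCC ACG CTC ATG ACA CGC TTG TGG TGA CTT GTA CAT ATC CGA ACC — ATG at 12, stop TGA at 24 → 15 nt; ATG at 42, stop TGA at 57 → 18 nt.
Frame -1: GCG GTT CGG ATA TGT ACA AGT CAC CAC AAG CGT GTC ATG AGC GTG GGT TAG GTT CAT ATT CCG CAC ATG TCG GGC GAC — ATG at 37, stop TAG at 49 → 15 nt.
Frame -2: CGG TTC GGA TAT GTA CAA GTC ACC ACA AGC GTG TCA TGA GCG TGG GTT AGG TTC ATA TTC CGC ACA TGT CGG GCG ACA — no ATG→stop ORF.
Frame -3: GGT TCG GAT ATG TAC AAG TCA CCA CAA GCG TGT CAT GAG CGT GGG TTA GGT TCA TAT TCC GCA CAT GTC GGG CGA — no ATG→stop ORF.
Forward-strand max 18 nt; reverse-strand max 15 nt. The forward strand has the longer ORF.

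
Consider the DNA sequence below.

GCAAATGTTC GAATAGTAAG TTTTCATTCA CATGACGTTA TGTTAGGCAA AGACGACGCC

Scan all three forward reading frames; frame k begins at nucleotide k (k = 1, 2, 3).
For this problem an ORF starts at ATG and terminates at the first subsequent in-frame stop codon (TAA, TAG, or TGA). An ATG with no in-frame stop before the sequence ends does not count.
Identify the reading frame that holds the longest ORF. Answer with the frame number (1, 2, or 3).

Frame 1: GCA AAT GTT CGA ATA GTA AGT TTT CAT TCA CAT GAC GTT ATG TTA GGC AAA GAC GAC GCC — no ATG→stop ORF.
Frame 2: CAA ATG TTC GAA TAG TAA GTT TTC ATT CAC ATG ACG TTA TGT TAG GCA AAG ACG ACG — ATG at 5, stop TAG at 14 → 12 nt; ATG at 32, stop TAG at 44 → 15 nt.
Frame 3: AAA TGT TCG AAT AGT AAG TTT TCA TTC ACA TGA CGT TAT GTT AGG CAA AGA CGA CGC — no ATG→stop ORF.
Longest ORF is 15 nt in frame 2 (positions 32–46).

2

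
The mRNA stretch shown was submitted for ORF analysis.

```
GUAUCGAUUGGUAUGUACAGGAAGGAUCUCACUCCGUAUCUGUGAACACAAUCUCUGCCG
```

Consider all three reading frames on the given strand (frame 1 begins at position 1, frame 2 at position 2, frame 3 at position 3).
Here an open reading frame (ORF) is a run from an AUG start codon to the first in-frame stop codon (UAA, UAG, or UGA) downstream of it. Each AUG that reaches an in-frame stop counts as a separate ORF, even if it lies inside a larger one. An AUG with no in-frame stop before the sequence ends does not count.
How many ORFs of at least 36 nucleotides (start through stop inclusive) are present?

0

Frame 1: GUA UCG AUU GGU AUG UAC AGG AAG GAU CUC ACU CCG UAU CUG UGA ACA CAA UCU CUG CCG — AUG at 13, stop UGA at 43 → 33 nt.
Frame 2: UAU CGA UUG GUA UGU ACA GGA AGG AUC UCA CUC CGU AUC UGU GAA CAC AAU CUC UGC — no AUG→stop ORF.
Frame 3: AUC GAU UGG UAU GUA CAG GAA GGA UCU CAC UCC GUA UCU GUG AAC ACA AUC UCU GCC — no AUG→stop ORF.
No ORF reaches 36 nucleotides. Count = 0.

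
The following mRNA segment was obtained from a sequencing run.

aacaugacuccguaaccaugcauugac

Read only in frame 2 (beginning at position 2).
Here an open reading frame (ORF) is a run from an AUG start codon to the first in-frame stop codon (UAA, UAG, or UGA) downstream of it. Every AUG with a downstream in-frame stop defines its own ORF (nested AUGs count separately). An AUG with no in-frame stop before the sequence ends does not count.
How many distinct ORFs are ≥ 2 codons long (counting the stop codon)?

0

Frame 2: ACA UGA CUC CGU AAC CAU GCA UUG — no AUG→stop ORF.
No ORF reaches 2 codons. Count = 0.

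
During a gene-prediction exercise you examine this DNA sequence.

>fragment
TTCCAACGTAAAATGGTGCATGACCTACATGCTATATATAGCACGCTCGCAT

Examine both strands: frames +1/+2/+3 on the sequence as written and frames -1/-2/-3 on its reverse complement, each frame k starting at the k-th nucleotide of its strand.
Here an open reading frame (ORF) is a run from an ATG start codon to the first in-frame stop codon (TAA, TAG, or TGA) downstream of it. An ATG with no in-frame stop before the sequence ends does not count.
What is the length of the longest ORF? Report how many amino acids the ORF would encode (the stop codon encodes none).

6

Reverse complement (5'→3'): ATGCGAGCGTGCTATATATAGCATGTAGGTCATGCACCATTTTACGTTGGAA
Frame +1: TTC CAA CGT AAA ATG GTG CAT GAC CTA CAT GCT ATA TAT AGC ACG CTC GCA — no ATG→stop ORF.
Frame +2: TCC AAC GTA AAA TGG TGC ATG ACC TAC ATG CTA TAT ATA GCA CGC TCG CAT — no ATG→stop ORF.
Frame +3: CCA ACG TAA AAT GGT GCA TGA CCT ACA TGC TAT ATA TAG CAC GCT CGC — no ATG→stop ORF.
Frame -1: ATG CGA GCG TGC TAT ATA TAG CAT GTA GGT CAT GCA CCA TTT TAC GTT GGA — ATG at 1, stop TAG at 19 → 21 nt.
Frame -2: TGC GAG CGT GCT ATA TAT AGC ATG TAG GTC ATG CAC CAT TTT ACG TTG GAA — ATG at 23, stop TAG at 26 → 6 nt.
Frame -3: GCG AGC GTG CTA TAT ATA GCA TGT AGG TCA TGC ACC ATT TTA CGT TGG — no ATG→stop ORF.
Longest: frame -1, positions 1–21, 21 nt = 7 codons = 6 aa. → 6 amino acids.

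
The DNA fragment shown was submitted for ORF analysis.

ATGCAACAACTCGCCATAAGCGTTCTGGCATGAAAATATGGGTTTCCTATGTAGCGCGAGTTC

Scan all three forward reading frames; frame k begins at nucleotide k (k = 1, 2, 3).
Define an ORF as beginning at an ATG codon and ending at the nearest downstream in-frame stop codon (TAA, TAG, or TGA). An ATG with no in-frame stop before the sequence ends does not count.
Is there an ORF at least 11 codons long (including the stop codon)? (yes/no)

yes

Frame 1: ATG CAA CAA CTC GCC ATA AGC GTT CTG GCA TGA AAA TAT GGG TTT CCT ATG TAG CGC GAG TTC — ATG at 1, stop TGA at 31 → 33 nt; ATG at 49, stop TAG at 52 → 6 nt.
Frame 2: TGC AAC AAC TCG CCA TAA GCG TTC TGG CAT GAA AAT ATG GGT TTC CTA TGT AGC GCG AGT — no ATG→stop ORF.
Frame 3: GCA ACA ACT CGC CAT AAG CGT TCT GGC ATG AAA ATA TGG GTT TCC TAT GTA GCG CGA GTT — no ATG→stop ORF.
Frame 1 has an ORF of 11 codons (positions 1–33) ≥ 11, so yes.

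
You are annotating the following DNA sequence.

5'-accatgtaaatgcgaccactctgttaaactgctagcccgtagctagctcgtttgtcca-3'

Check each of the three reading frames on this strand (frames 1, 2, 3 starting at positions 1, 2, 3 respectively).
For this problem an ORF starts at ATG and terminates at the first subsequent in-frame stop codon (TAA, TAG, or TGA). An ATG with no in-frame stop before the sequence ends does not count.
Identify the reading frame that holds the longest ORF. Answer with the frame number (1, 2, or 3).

Frame 1: ACC ATG TAA ATG CGA CCA CTC TGT TAA ACT GCT AGC CCG TAG CTA GCT CGT TTG TCC — ATG at 4, stop TAA at 7 → 6 nt; ATG at 10, stop TAA at 25 → 18 nt.
Frame 2: CCA TGT AAA TGC GAC CAC TCT GTT AAA CTG CTA GCC CGT AGC TAG CTC GTT TGT CCA — no ATG→stop ORF.
Frame 3: CAT GTA AAT GCG ACC ACT CTG TTA AAC TGC TAG CCC GTA GCT AGC TCG TTT GTC — no ATG→stop ORF.
Longest ORF is 18 nt in frame 1 (positions 10–27).

1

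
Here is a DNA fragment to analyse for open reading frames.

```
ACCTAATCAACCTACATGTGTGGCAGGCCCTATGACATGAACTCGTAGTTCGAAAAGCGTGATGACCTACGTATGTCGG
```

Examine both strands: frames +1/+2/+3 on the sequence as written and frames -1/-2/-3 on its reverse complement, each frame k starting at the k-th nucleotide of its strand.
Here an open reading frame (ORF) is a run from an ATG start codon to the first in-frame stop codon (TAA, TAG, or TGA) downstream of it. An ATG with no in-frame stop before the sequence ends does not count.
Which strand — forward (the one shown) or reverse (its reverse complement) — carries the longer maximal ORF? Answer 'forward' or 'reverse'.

forward

Reverse complement (5'→3'): CCGACATACGTAGGTCATCACGCTTTTCGAACTACGAGTTCATGTCATAGGGCCTGCCACACATGTAGGTTGATTAGGT
Frame +1: ACC TAA TCA ACC TAC ATG TGT GGC AGG CCC TAT GAC ATG AAC TCG TAG TTC GAA AAG CGT GAT GAC CTA CGT ATG TCG — ATG at 16, stop TAG at 46 → 33 nt; ATG at 37, stop TAG at 46 → 12 nt.
Frame +2: CCT AAT CAA CCT ACA TGT GTG GCA GGC CCT ATG ACA TGA ACT CGT AGT TCG AAA AGC GTG ATG ACC TAC GTA TGT CGG — ATG at 32, stop TGA at 38 → 9 nt.
Frame +3: CTA ATC AAC CTA CAT GTG TGG CAG GCC CTA TGA CAT GAA CTC GTA GTT CGA AAA GCG TGA TGA CCT ACG TAT GTC — no ATG→stop ORF.
Frame -1: CCG ACA TAC GTA GGT CAT CAC GCT TTT CGA ACT ACG AGT TCA TGT CAT AGG GCC TGC CAC ACA TGT AGG TTG ATT AGG — no ATG→stop ORF.
Frame -2: CGA CAT ACG TAG GTC ATC ACG CTT TTC GAA CTA CGA GTT CAT GTC ATA GGG CCT GCC ACA CAT GTA GGT TGA TTA GGT — no ATG→stop ORF.
Frame -3: GAC ATA CGT AGG TCA TCA CGC TTT TCG AAC TAC GAG TTC ATG TCA TAG GGC CTG CCA CAC ATG TAG GTT GAT TAG — ATG at 42, stop TAG at 48 → 9 nt; ATG at 63, stop TAG at 66 → 6 nt.
Forward-strand max 33 nt; reverse-strand max 9 nt. The forward strand has the longer ORF.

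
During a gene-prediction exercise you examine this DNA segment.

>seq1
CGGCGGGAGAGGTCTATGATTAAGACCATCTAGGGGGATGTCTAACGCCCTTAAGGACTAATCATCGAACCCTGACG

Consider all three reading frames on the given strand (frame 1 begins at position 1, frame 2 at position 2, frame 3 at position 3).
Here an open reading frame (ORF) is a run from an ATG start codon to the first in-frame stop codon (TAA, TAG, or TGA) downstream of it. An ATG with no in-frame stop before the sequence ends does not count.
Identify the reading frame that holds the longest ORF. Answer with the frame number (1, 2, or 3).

Frame 1: CGG CGG GAG AGG TCT ATG ATT AAG ACC ATC TAG GGG GAT GTC TAA CGC CCT TAA GGA CTA ATC ATC GAA CCC TGA — ATG at 16, stop TAG at 31 → 18 nt.
Frame 2: GGC GGG AGA GGT CTA TGA TTA AGA CCA TCT AGG GGG ATG TCT AAC GCC CTT AAG GAC TAA TCA TCG AAC CCT GAC — ATG at 38, stop TAA at 59 → 24 nt.
Frame 3: GCG GGA GAG GTC TAT GAT TAA GAC CAT CTA GGG GGA TGT CTA ACG CCC TTA AGG ACT AAT CAT CGA ACC CTG ACG — no ATG→stop ORF.
Longest ORF is 24 nt in frame 2 (positions 38–61).

2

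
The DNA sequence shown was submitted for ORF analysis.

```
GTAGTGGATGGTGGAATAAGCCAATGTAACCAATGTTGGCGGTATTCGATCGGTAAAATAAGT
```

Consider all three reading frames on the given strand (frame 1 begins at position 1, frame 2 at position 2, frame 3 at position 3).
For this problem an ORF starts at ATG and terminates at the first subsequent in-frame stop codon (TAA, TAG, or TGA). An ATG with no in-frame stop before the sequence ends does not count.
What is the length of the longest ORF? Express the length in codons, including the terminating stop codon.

8

Frame 1: GTA GTG GAT GGT GGA ATA AGC CAA TGT AAC CAA TGT TGG CGG TAT TCG ATC GGT AAA ATA AGT — no ATG→stop ORF.
Frame 2: TAG TGG ATG GTG GAA TAA GCC AAT GTA ACC AAT GTT GGC GGT ATT CGA TCG GTA AAA TAA — ATG at 8, stop TAA at 17 → 12 nt.
Frame 3: AGT GGA TGG TGG AAT AAG CCA ATG TAA CCA ATG TTG GCG GTA TTC GAT CGG TAA AAT AAG — ATG at 24, stop TAA at 27 → 6 nt; ATG at 33, stop TAA at 54 → 24 nt.
Longest: frame 3, positions 33–56, 24 nt = 8 codons = 7 aa. → 8 codons.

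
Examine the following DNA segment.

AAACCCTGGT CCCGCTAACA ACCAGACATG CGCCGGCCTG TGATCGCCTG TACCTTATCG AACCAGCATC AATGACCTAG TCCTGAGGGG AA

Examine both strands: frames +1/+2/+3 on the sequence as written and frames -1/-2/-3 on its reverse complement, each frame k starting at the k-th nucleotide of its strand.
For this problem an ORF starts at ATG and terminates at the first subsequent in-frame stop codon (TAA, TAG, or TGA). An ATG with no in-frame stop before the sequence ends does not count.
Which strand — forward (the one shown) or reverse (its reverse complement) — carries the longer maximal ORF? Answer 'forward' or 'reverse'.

Reverse complement (5'→3'): TTCCCCTCAGGACTAGGTCATTGATGCTGGTTCGATAAGGTACAGGCGATCACAGGCCGGCGCATGTCTGGTTGTTAGCGGGACCAGGGTTT
Frame +1: AAA CCC TGG TCC CGC TAA CAA CCA GAC ATG CGC CGG CCT GTG ATC GCC TGT ACC TTA TCG AAC CAG CAT CAA TGA CCT AGT CCT GAG GGG — ATG at 28, stop TGA at 73 → 48 nt.
Frame +2: AAC CCT GGT CCC GCT AAC AAC CAG ACA TGC GCC GGC CTG TGA TCG CCT GTA CCT TAT CGA ACC AGC ATC AAT GAC CTA GTC CTG AGG GGA — no ATG→stop ORF.
Frame +3: ACC CTG GTC CCG CTA ACA ACC AGA CAT GCG CCG GCC TGT GAT CGC CTG TAC CTT ATC GAA CCA GCA TCA ATG ACC TAG TCC TGA GGG GAA — ATG at 72, stop TAG at 78 → 9 nt.
Frame -1: TTC CCC TCA GGA CTA GGT CAT TGA TGC TGG TTC GAT AAG GTA CAG GCG ATC ACA GGC CGG CGC ATG TCT GGT TGT TAG CGG GAC CAG GGT — ATG at 64, stop TAG at 76 → 15 nt.
Frame -2: TCC CCT CAG GAC TAG GTC ATT GAT GCT GGT TCG ATA AGG TAC AGG CGA TCA CAG GCC GGC GCA TGT CTG GTT GTT AGC GGG ACC AGG GTT — no ATG→stop ORF.
Frame -3: CCC CTC AGG ACT AGG TCA TTG ATG CTG GTT CGA TAA GGT ACA GGC GAT CAC AGG CCG GCG CAT GTC TGG TTG TTA GCG GGA CCA GGG TTT — ATG at 24, stop TAA at 36 → 15 nt.
Forward-strand max 48 nt; reverse-strand max 15 nt. The forward strand has the longer ORF.

forward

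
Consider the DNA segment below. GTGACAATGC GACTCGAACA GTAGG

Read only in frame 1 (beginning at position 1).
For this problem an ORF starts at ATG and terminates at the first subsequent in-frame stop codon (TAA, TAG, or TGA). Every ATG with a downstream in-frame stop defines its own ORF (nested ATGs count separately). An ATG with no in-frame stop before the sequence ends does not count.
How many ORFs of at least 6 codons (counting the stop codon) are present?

1

Frame 1: GTG ACA ATG CGA CTC GAA CAG TAG — ATG at 7, stop TAG at 22 → 18 nt.
ORFs ≥ 6 codons: frame 1 7–24 (6 codons). Count = 1.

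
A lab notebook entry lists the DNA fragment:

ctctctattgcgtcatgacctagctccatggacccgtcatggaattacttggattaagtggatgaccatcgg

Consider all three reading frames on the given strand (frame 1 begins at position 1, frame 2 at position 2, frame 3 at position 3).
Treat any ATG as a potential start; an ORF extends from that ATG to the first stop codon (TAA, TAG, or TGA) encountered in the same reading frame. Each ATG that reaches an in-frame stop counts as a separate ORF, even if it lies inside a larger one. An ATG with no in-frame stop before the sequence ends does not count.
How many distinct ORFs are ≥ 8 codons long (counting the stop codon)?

Frame 1: CTC TCT ATT GCG TCA TGA CCT AGC TCC ATG GAC CCG TCA TGG AAT TAC TTG GAT TAA GTG GAT GAC CAT CGG — ATG at 28, stop TAA at 55 → 30 nt.
Frame 2: TCT CTA TTG CGT CAT GAC CTA GCT CCA TGG ACC CGT CAT GGA ATT ACT TGG ATT AAG TGG ATG ACC ATC — no ATG→stop ORF.
Frame 3: CTC TAT TGC GTC ATG ACC TAG CTC CAT GGA CCC GTC ATG GAA TTA CTT GGA TTA AGT GGA TGA CCA TCG — ATG at 15, stop TAG at 21 → 9 nt; ATG at 39, stop TGA at 63 → 27 nt.
ORFs ≥ 8 codons: frame 1 28–57 (10 codons), frame 3 39–65 (9 codons). Count = 2.

2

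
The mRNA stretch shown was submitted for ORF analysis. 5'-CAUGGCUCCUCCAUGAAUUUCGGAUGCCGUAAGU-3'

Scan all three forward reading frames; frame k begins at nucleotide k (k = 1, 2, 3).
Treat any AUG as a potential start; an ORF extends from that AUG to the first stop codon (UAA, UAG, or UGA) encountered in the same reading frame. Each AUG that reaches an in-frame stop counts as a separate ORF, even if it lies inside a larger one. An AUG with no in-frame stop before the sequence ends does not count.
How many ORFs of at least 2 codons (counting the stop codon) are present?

2

Frame 1: CAU GGC UCC UCC AUG AAU UUC GGA UGC CGU AAG — no AUG→stop ORF.
Frame 2: AUG GCU CCU CCA UGA AUU UCG GAU GCC GUA AGU — AUG at 2, stop UGA at 14 → 15 nt.
Frame 3: UGG CUC CUC CAU GAA UUU CGG AUG CCG UAA — AUG at 24, stop UAA at 30 → 9 nt.
ORFs ≥ 2 codons: frame 2 2–16 (5 codons), frame 3 24–32 (3 codons). Count = 2.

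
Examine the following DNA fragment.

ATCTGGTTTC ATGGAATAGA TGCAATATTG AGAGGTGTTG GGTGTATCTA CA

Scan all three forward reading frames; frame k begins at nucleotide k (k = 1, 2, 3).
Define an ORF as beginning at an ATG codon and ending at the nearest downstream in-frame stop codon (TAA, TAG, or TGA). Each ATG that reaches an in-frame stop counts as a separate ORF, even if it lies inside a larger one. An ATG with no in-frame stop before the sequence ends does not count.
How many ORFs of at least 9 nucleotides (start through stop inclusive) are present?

Frame 1: ATC TGG TTT CAT GGA ATA GAT GCA ATA TTG AGA GGT GTT GGG TGT ATC TAC — no ATG→stop ORF.
Frame 2: TCT GGT TTC ATG GAA TAG ATG CAA TAT TGA GAG GTG TTG GGT GTA TCT ACA — ATG at 11, stop TAG at 17 → 9 nt; ATG at 20, stop TGA at 29 → 12 nt.
Frame 3: CTG GTT TCA TGG AAT AGA TGC AAT ATT GAG AGG TGT TGG GTG TAT CTA — no ATG→stop ORF.
ORFs ≥ 9 nucleotides: frame 2 11–19 (9 nucleotides), frame 2 20–31 (12 nucleotides). Count = 2.

2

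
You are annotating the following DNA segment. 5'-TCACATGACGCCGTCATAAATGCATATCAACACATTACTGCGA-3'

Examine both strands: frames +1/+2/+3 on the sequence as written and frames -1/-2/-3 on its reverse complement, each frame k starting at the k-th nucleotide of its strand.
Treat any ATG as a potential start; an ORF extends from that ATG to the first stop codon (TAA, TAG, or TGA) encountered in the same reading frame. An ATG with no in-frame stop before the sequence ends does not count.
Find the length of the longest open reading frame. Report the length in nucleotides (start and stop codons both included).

15

Reverse complement (5'→3'): TCGCAGTAATGTGTTGATATGCATTTATGACGGCGTCATGTGA
Frame +1: TCA CAT GAC GCC GTC ATA AAT GCA TAT CAA CAC ATT ACT GCG — no ATG→stop ORF.
Frame +2: CAC ATG ACG CCG TCA TAA ATG CAT ATC AAC ACA TTA CTG CGA — ATG at 5, stop TAA at 17 → 15 nt.
Frame +3: ACA TGA CGC CGT CAT AAA TGC ATA TCA ACA CAT TAC TGC — no ATG→stop ORF.
Frame -1: TCG CAG TAA TGT GTT GAT ATG CAT TTA TGA CGG CGT CAT GTG — ATG at 19, stop TGA at 28 → 12 nt.
Frame -2: CGC AGT AAT GTG TTG ATA TGC ATT TAT GAC GGC GTC ATG TGA — ATG at 38, stop TGA at 41 → 6 nt.
Frame -3: GCA GTA ATG TGT TGA TAT GCA TTT ATG ACG GCG TCA TGT — ATG at 9, stop TGA at 15 → 9 nt.
Longest: frame +2, positions 5–19, 15 nt = 5 codons = 4 aa. → 15 nucleotides.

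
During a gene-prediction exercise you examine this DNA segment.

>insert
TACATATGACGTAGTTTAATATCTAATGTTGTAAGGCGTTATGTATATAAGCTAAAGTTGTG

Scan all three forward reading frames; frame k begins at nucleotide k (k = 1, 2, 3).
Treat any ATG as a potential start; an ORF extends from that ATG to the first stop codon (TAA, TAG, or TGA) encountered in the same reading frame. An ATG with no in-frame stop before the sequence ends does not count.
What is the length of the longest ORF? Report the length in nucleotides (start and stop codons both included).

Frame 1: TAC ATA TGA CGT AGT TTA ATA TCT AAT GTT GTA AGG CGT TAT GTA TAT AAG CTA AAG TTG — no ATG→stop ORF.
Frame 2: ACA TAT GAC GTA GTT TAA TAT CTA ATG TTG TAA GGC GTT ATG TAT ATA AGC TAA AGT TGT — ATG at 26, stop TAA at 32 → 9 nt; ATG at 41, stop TAA at 53 → 15 nt.
Frame 3: CAT ATG ACG TAG TTT AAT ATC TAA TGT TGT AAG GCG TTA TGT ATA TAA GCT AAA GTT GTG — ATG at 6, stop TAG at 12 → 9 nt.
Longest: frame 2, positions 41–55, 15 nt = 5 codons = 4 aa. → 15 nucleotides.

15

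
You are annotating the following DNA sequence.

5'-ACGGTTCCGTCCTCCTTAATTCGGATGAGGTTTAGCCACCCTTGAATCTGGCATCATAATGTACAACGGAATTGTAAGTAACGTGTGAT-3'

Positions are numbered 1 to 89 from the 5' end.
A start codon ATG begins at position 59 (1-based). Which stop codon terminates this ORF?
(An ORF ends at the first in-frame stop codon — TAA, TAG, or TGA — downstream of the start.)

Codons from position 59: ATG (59–61), TAC (62–64), AAC (65–67), GGA (68–70), ATT (71–73), GTA (74–76), AGT (77–79), AAC (80–82), GTG (83–85), TGA (86–88).
The first in-frame stop codon is TGA.

TGA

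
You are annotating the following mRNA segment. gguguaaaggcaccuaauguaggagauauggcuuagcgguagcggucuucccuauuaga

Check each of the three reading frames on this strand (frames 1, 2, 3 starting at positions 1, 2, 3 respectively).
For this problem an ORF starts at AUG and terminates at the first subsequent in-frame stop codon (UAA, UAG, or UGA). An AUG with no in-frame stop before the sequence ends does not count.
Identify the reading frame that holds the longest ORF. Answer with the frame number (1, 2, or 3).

Frame 1: GGU GUA AAG GCA CCU AAU GUA GGA GAU AUG GCU UAG CGG UAG CGG UCU UCC CUA UUA — AUG at 28, stop UAG at 34 → 9 nt.
Frame 2: GUG UAA AGG CAC CUA AUG UAG GAG AUA UGG CUU AGC GGU AGC GGU CUU CCC UAU UAG — AUG at 17, stop UAG at 20 → 6 nt.
Frame 3: UGU AAA GGC ACC UAA UGU AGG AGA UAU GGC UUA GCG GUA GCG GUC UUC CCU AUU AGA — no AUG→stop ORF.
Longest ORF is 9 nt in frame 1 (positions 28–36).

1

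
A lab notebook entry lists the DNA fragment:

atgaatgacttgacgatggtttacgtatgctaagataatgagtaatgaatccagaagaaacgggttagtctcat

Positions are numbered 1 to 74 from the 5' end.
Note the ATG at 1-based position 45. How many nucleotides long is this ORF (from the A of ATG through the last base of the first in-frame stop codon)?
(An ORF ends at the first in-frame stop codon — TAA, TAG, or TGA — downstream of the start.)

Codons from position 45: ATG (45–47), AAT (48–50), CCA (51–53), GAA (54–56), GAA (57–59), ACG (60–62), GGT (63–65), TAG (66–68).
TAG is the first in-frame stop; ORF spans 45–68, 24 nucleotides.

24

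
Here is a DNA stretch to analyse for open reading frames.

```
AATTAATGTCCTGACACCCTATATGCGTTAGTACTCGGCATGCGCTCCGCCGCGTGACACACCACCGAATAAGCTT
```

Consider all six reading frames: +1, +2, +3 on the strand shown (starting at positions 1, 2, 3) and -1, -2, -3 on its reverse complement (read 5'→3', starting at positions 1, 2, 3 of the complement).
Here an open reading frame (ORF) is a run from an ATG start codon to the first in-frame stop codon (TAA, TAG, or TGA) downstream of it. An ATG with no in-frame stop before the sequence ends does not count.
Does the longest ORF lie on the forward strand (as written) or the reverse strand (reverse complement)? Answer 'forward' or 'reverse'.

reverse

Reverse complement (5'→3'): AAGCTTATTCGGTGGTGTGTCACGCGGCGGAGCGCATGCCGAGTACTAACGCATATAGGGTGTCAGGACATTAATT
Frame +1: AAT TAA TGT CCT GAC ACC CTA TAT GCG TTA GTA CTC GGC ATG CGC TCC GCC GCG TGA CAC ACC ACC GAA TAA GCT — ATG at 40, stop TGA at 55 → 18 nt.
Frame +2: ATT AAT GTC CTG ACA CCC TAT ATG CGT TAG TAC TCG GCA TGC GCT CCG CCG CGT GAC ACA CCA CCG AAT AAG CTT — ATG at 23, stop TAG at 29 → 9 nt.
Frame +3: TTA ATG TCC TGA CAC CCT ATA TGC GTT AGT ACT CGG CAT GCG CTC CGC CGC GTG ACA CAC CAC CGA ATA AGC — ATG at 6, stop TGA at 12 → 9 nt.
Frame -1: AAG CTT ATT CGG TGG TGT GTC ACG CGG CGG AGC GCA TGC CGA GTA CTA ACG CAT ATA GGG TGT CAG GAC ATT AAT — no ATG→stop ORF.
Frame -2: AGC TTA TTC GGT GGT GTG TCA CGC GGC GGA GCG CAT GCC GAG TAC TAA CGC ATA TAG GGT GTC AGG ACA TTA ATT — no ATG→stop ORF.
Frame -3: GCT TAT TCG GTG GTG TGT CAC GCG GCG GAG CGC ATG CCG AGT ACT AAC GCA TAT AGG GTG TCA GGA CAT TAA — ATG at 36, stop TAA at 72 → 39 nt.
Forward-strand max 18 nt; reverse-strand max 39 nt. The reverse strand has the longer ORF.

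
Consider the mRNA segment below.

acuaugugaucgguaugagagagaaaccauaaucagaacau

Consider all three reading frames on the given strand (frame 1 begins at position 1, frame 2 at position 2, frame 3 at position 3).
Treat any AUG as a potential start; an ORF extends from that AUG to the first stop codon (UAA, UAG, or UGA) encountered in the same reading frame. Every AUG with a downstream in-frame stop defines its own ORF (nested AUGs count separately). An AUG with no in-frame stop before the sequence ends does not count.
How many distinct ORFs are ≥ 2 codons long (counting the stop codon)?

2

Frame 1: ACU AUG UGA UCG GUA UGA GAG AGA AAC CAU AAU CAG AAC — AUG at 4, stop UGA at 7 → 6 nt.
Frame 2: CUA UGU GAU CGG UAU GAG AGA GAA ACC AUA AUC AGA ACA — no AUG→stop ORF.
Frame 3: UAU GUG AUC GGU AUG AGA GAG AAA CCA UAA UCA GAA CAU — AUG at 15, stop UAA at 30 → 18 nt.
ORFs ≥ 2 codons: frame 1 4–9 (2 codons), frame 3 15–32 (6 codons). Count = 2.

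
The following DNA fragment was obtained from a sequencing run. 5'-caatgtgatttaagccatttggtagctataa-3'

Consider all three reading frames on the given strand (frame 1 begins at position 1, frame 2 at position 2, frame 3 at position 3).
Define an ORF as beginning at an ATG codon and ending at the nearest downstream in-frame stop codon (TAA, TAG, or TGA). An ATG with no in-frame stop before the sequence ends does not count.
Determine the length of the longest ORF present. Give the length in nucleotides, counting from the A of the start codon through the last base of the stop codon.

Frame 1: CAA TGT GAT TTA AGC CAT TTG GTA GCT ATA — no ATG→stop ORF.
Frame 2: AAT GTG ATT TAA GCC ATT TGG TAG CTA TAA — no ATG→stop ORF.
Frame 3: ATG TGA TTT AAG CCA TTT GGT AGC TAT — ATG at 3, stop TGA at 6 → 6 nt.
Longest: frame 3, positions 3–8, 6 nt = 2 codons = 1 aa. → 6 nucleotides.

6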